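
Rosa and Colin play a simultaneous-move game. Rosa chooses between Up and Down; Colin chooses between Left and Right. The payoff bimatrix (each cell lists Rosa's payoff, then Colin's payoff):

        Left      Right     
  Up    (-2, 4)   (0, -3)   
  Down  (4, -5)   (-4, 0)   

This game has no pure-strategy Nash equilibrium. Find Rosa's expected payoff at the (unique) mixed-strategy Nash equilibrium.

Set Rosa's expected payoff from Up equal to that from Down:
  Rosa's payoff from Up: q·(-2) + (1−q)·0 = -2q
  Rosa's payoff from Down: q·4 + (1−q)·(-4) = 8q - 4
  -2q = 8q - 4  ⇒  -10q = -4  ⇒  q = 2/5.
At equilibrium Rosa is indifferent across rows, so Rosa's payoff equals the payoff from Up: (2/5)·(-2) + (3/5)·0 = -4/5.

-4/5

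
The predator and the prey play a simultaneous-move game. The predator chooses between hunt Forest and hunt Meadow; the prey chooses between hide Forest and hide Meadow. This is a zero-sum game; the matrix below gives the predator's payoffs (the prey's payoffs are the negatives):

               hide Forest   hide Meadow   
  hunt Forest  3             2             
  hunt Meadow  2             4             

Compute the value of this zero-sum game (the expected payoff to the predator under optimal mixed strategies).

The predator's indifference between hunt Forest and hunt Meadow determines the prey's mixing probability q:
  the predator's payoff from hunt Forest: q·3 + (1−q)·2 = q + 2
  the predator's payoff from hunt Meadow: q·2 + (1−q)·4 = -2q + 4
  q + 2 = -2q + 4  ⇒  3q = 2  ⇒  q = 2/3.
The value is the predator's expected payoff against this mix (using hunt Forest): (2/3)·3 + (1/3)·2 = 8/3.

v = 8/3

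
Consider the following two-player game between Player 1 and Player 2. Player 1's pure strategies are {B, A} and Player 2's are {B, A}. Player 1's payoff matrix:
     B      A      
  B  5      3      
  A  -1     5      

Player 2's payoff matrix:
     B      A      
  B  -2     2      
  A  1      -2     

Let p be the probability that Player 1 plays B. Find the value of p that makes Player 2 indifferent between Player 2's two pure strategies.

p = 3/7

Player 1's mix must leave Player 2 indifferent between B and A.
  Player 2's payoff to B: p·(-2) + (1−p)·1 = -3p + 1
  Player 2's payoff to A: p·2 + (1−p)·(-2) = 4p - 2
  -3p + 1 = 4p - 2  ⇒  -7p = -3  ⇒  p = 3/7.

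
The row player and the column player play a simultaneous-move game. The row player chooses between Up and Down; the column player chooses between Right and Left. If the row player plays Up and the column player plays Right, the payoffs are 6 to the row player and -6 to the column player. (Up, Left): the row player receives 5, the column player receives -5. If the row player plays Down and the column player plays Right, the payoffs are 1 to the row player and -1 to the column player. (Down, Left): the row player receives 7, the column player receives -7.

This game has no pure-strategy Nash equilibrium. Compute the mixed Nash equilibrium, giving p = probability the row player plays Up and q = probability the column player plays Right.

The column player's indifference between Right and Left determines the row player's mixing probability p:
  the column player's payoff from Right: p·(-6) + (1−p)·(-1) = -5p - 1
  the column player's payoff from Left: p·(-5) + (1−p)·(-7) = 2p - 7
  -5p - 1 = 2p - 7  ⇒  -7p = -6  ⇒  p = 6/7.
In a mixed equilibrium the row player is indifferent between Up and Down; this condition fixes q.
  the row player's payoff from Up: q·6 + (1−q)·5 = q + 5
  the row player's payoff from Down: q·1 + (1−q)·7 = -6q + 7
  q + 5 = -6q + 7  ⇒  7q = 2  ⇒  q = 2/7.

p = 6/7, q = 2/7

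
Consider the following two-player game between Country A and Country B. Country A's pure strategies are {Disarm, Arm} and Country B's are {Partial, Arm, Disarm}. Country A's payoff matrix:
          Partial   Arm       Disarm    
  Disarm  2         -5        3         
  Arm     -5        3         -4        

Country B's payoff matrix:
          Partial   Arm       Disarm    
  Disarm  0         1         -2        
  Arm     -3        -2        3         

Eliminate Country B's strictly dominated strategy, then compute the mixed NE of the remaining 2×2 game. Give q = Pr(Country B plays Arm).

q = 7/15

Country B's strategy Partial is strictly dominated by Arm: 1 > 0 and -2 > -3. Eliminate Partial.
Country A's indifference between Disarm and Arm determines Country B's mixing probability q:
  Country A's payoff to Disarm: q·(-5) + (1−q)·3 = -8q + 3
  Country A's payoff to Arm: q·3 + (1−q)·(-4) = 7q - 4
  -8q + 3 = 7q - 4  ⇒  -15q = -7  ⇒  q = 7/15.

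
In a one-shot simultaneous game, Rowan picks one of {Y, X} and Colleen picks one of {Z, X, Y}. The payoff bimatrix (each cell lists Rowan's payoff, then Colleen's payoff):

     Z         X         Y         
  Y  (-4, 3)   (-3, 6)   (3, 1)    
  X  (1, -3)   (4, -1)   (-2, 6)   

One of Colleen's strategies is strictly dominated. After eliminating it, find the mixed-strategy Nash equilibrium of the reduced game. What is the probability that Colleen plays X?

Colleen's strategy Z is strictly dominated by X: 6 > 3 and -1 > -3. Eliminate Z.
In a mixed equilibrium Rowan is indifferent between Y and X; this condition fixes q.
  Rowan's payoff to Y: q·(-3) + (1−q)·3 = -6q + 3
  Rowan's payoff to X: q·4 + (1−q)·(-2) = 6q - 2
  -6q + 3 = 6q - 2  ⇒  -12q = -5  ⇒  q = 5/12.

q = 5/12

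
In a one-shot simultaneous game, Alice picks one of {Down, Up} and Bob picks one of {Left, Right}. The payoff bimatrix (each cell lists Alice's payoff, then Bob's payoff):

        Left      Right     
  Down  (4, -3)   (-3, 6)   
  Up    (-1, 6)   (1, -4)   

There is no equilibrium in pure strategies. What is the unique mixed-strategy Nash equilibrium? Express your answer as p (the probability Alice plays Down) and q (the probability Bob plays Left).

p = 10/19, q = 4/9

Set Bob's expected payoff from Left equal to that from Right:
  Bob's expected payoff from Left: p·(-3) + (1−p)·6 = -9p + 6
  Bob's expected payoff from Right: p·6 + (1−p)·(-4) = 10p - 4
  -9p + 6 = 10p - 4  ⇒  -19p = -10  ⇒  p = 10/19.
Alice's indifference between Down and Up determines Bob's mixing probability q:
  Alice's payoff from Down: q·4 + (1−q)·(-3) = 7q - 3
  Alice's payoff from Up: q·(-1) + (1−q)·1 = -2q + 1
  7q - 3 = -2q + 1  ⇒  9q = 4  ⇒  q = 4/9.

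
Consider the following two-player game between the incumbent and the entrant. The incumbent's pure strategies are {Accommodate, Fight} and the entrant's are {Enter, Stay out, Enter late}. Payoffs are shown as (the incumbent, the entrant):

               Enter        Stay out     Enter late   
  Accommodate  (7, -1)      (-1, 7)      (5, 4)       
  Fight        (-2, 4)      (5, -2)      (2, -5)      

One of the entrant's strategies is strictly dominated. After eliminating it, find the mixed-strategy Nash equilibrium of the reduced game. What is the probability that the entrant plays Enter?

The entrant's strategy Enter late is strictly dominated by Stay out: 7 > 4 and -2 > -5. Eliminate Enter late.
For the incumbent to be willing to mix, the incumbent must be indifferent between Accommodate and Fight, which pins down the entrant's mix.
  the incumbent's payoff from Accommodate: q·7 + (1−q)·(-1) = 8q - 1
  the incumbent's payoff from Fight: q·(-2) + (1−q)·5 = -7q + 5
  8q - 1 = -7q + 5  ⇒  15q = 6  ⇒  q = 2/5.

q = 2/5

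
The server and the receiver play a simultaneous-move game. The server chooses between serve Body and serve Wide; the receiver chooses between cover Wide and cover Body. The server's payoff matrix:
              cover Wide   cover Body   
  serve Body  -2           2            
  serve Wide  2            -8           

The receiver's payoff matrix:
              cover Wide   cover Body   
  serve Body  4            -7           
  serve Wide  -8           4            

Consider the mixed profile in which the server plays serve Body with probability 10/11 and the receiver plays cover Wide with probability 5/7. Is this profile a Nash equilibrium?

No

Given the server's mix p = 10/11, the receiver's payoff from cover Wide is 32/11 but from cover Body is -6. The receiver strictly prefers cover Wide, so the receiver would not mix.
So the proposed profile is not a Nash equilibrium.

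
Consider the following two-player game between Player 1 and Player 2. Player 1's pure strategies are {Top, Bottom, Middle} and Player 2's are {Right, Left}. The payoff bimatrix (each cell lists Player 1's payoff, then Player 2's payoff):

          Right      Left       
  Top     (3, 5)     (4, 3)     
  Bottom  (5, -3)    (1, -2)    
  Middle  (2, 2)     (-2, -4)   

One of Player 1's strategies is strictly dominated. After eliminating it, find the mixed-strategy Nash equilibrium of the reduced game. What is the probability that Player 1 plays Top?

p = 1/3

Player 1's strategy Middle is strictly dominated by Bottom: 5 > 2 and 1 > -2. Eliminate Middle.
Player 2's indifference between Right and Left determines Player 1's mixing probability p:
  Player 2's payoff from Right: p·5 + (1−p)·(-3) = 8p - 3
  Player 2's payoff from Left: p·3 + (1−p)·(-2) = 5p - 2
  8p - 3 = 5p - 2  ⇒  3p = 1  ⇒  p = 1/3.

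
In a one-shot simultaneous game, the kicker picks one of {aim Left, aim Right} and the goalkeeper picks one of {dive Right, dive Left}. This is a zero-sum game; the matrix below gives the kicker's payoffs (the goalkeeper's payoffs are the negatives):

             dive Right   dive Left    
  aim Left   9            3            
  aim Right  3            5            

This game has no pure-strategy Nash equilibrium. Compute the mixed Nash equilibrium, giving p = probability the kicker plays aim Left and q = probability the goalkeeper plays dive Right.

For the goalkeeper to be willing to mix, the goalkeeper must be indifferent between dive Right and dive Left, which pins down the kicker's mix.
  the goalkeeper's expected payoff from dive Right: p·(-9) + (1−p)·(-3) = -6p - 3
  the goalkeeper's expected payoff from dive Left: p·(-3) + (1−p)·(-5) = 2p - 5
  -6p - 3 = 2p - 5  ⇒  -8p = -2  ⇒  p = 1/4.
Set the kicker's expected payoff from aim Left equal to that from aim Right:
  the kicker's payoff to aim Left: q·9 + (1−q)·3 = 6q + 3
  the kicker's payoff to aim Right: q·3 + (1−q)·5 = -2q + 5
  6q + 3 = -2q + 5  ⇒  8q = 2  ⇒  q = 1/4.

p = 1/4, q = 1/4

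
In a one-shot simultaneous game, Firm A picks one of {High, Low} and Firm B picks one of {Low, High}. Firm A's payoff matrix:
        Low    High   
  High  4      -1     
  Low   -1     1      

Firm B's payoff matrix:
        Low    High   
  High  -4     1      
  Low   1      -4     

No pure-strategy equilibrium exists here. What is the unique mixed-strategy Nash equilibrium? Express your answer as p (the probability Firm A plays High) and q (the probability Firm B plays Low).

p = 1/2, q = 2/7

For Firm B to be willing to mix, Firm B must be indifferent between Low and High, which pins down Firm A's mix.
  Firm B's expected payoff from Low: p·(-4) + (1−p)·1 = -5p + 1
  Firm B's expected payoff from High: p·1 + (1−p)·(-4) = 5p - 4
  -5p + 1 = 5p - 4  ⇒  -10p = -5  ⇒  p = 1/2.
Set Firm A's expected payoff from High equal to that from Low:
  Firm A's expected payoff from High: q·4 + (1−q)·(-1) = 5q - 1
  Firm A's expected payoff from Low: q·(-1) + (1−q)·1 = -2q + 1
  5q - 1 = -2q + 1  ⇒  7q = 2  ⇒  q = 2/7.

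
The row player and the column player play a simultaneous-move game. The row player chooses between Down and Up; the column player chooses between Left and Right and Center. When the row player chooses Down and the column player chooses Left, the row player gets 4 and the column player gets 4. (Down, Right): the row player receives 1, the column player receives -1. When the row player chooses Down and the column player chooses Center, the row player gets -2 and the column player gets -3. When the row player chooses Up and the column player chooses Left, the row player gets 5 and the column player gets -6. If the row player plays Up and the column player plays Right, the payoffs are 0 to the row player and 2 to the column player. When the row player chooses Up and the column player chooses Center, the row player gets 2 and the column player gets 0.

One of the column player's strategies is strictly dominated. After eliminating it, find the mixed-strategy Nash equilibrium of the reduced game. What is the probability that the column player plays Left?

The column player's strategy Center is strictly dominated by Right: -1 > -3 and 2 > 0. Eliminate Center.
The column player's mix must leave the row player indifferent between Down and Up.
  the row player's expected payoff from Down: q·4 + (1−q)·1 = 3q + 1
  the row player's expected payoff from Up: q·5 + (1−q)·0 = 5q
  3q + 1 = 5q  ⇒  -2q = -1  ⇒  q = 1/2.

q = 1/2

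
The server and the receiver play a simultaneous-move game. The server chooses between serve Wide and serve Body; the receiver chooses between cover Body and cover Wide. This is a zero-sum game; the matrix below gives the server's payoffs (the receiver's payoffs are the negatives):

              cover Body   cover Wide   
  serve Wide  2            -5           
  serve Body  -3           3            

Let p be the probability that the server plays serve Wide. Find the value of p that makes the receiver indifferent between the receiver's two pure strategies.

The server's mix must leave the receiver indifferent between cover Body and cover Wide.
  the receiver's expected payoff from cover Body: p·(-2) + (1−p)·3 = -5p + 3
  the receiver's expected payoff from cover Wide: p·5 + (1−p)·(-3) = 8p - 3
  -5p + 3 = 8p - 3  ⇒  -13p = -6  ⇒  p = 6/13.

p = 6/13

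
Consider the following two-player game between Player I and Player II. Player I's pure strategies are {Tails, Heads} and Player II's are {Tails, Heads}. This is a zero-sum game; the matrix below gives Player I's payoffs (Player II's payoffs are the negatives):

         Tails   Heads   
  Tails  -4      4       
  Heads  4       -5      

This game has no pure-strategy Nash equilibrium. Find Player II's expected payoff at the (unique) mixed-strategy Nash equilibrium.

4/17

In a mixed equilibrium Player II is indifferent between Tails and Heads; this condition fixes p.
  Player II's payoff from Tails: p·4 + (1−p)·(-4) = 8p - 4
  Player II's payoff from Heads: p·(-4) + (1−p)·5 = -9p + 5
  8p - 4 = -9p + 5  ⇒  17p = 9  ⇒  p = 9/17.
At equilibrium Player II is indifferent across columns, so Player II's payoff equals the payoff from Tails: (9/17)·4 + (8/17)·(-4) = 4/17.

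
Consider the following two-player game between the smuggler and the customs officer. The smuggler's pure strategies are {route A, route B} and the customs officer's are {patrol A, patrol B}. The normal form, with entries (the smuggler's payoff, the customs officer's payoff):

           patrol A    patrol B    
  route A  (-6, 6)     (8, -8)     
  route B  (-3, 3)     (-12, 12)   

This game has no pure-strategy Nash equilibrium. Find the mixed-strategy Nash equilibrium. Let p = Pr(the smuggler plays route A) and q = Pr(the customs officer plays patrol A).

p = 9/23, q = 20/23

The smuggler's mix must leave the customs officer indifferent between patrol A and patrol B.
  the customs officer's expected payoff from patrol A: p·6 + (1−p)·3 = 3p + 3
  the customs officer's expected payoff from patrol B: p·(-8) + (1−p)·12 = -20p + 12
  3p + 3 = -20p + 12  ⇒  23p = 9  ⇒  p = 9/23.
Set the smuggler's expected payoff from route A equal to that from route B:
  the smuggler's expected payoff from route A: q·(-6) + (1−q)·8 = -14q + 8
  the smuggler's expected payoff from route B: q·(-3) + (1−q)·(-12) = 9q - 12
  -14q + 8 = 9q - 12  ⇒  -23q = -20  ⇒  q = 20/23.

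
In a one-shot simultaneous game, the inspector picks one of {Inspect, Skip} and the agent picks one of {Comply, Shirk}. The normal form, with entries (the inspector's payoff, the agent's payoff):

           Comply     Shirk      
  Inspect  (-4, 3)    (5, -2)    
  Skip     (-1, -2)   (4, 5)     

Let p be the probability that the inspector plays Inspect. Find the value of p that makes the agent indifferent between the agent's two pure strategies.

p = 7/12

Set the agent's expected payoff from Comply equal to that from Shirk:
  the agent's payoff to Comply: p·3 + (1−p)·(-2) = 5p - 2
  the agent's payoff to Shirk: p·(-2) + (1−p)·5 = -7p + 5
  5p - 2 = -7p + 5  ⇒  12p = 7  ⇒  p = 7/12.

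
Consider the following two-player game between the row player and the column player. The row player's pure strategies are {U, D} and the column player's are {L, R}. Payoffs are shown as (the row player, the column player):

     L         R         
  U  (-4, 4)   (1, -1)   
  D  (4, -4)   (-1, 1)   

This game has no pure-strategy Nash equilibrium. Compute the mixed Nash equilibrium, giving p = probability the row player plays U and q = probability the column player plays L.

p = 1/2, q = 1/5

The column player's indifference between L and R determines the row player's mixing probability p:
  the column player's expected payoff from L: p·4 + (1−p)·(-4) = 8p - 4
  the column player's expected payoff from R: p·(-1) + (1−p)·1 = -2p + 1
  8p - 4 = -2p + 1  ⇒  10p = 5  ⇒  p = 1/2.
Set the row player's expected payoff from U equal to that from D:
  the row player's payoff from U: q·(-4) + (1−q)·1 = -5q + 1
  the row player's payoff from D: q·4 + (1−q)·(-1) = 5q - 1
  -5q + 1 = 5q - 1  ⇒  -10q = -2  ⇒  q = 1/5.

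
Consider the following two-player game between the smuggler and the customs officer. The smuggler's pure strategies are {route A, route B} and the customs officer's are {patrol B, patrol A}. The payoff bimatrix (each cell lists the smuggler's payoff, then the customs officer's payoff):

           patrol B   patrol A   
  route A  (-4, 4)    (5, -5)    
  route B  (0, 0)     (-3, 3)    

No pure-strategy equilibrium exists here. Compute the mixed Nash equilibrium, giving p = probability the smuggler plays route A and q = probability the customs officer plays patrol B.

p = 1/4, q = 2/3

The customs officer's indifference between patrol B and patrol A determines the smuggler's mixing probability p:
  the customs officer's expected payoff from patrol B: p·4 + (1−p)·0 = 4p
  the customs officer's expected payoff from patrol A: p·(-5) + (1−p)·3 = -8p + 3
  4p = -8p + 3  ⇒  12p = 3  ⇒  p = 1/4.
The smuggler's indifference between route A and route B determines the customs officer's mixing probability q:
  the smuggler's expected payoff from route A: q·(-4) + (1−q)·5 = -9q + 5
  the smuggler's expected payoff from route B: q·0 + (1−q)·(-3) = 3q - 3
  -9q + 5 = 3q - 3  ⇒  -12q = -8  ⇒  q = 2/3.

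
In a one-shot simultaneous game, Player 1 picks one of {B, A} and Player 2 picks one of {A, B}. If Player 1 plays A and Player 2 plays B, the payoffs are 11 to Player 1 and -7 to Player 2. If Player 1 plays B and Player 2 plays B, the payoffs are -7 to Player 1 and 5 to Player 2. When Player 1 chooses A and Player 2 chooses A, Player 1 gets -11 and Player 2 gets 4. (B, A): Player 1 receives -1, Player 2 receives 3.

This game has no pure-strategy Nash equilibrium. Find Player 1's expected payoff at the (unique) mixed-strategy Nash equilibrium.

Player 1's indifference between B and A determines Player 2's mixing probability q:
  Player 1's payoff to B: q·(-1) + (1−q)·(-7) = 6q - 7
  Player 1's payoff to A: q·(-11) + (1−q)·11 = -22q + 11
  6q - 7 = -22q + 11  ⇒  28q = 18  ⇒  q = 9/14.
At equilibrium Player 1 is indifferent across rows, so Player 1's payoff equals the payoff from B: (9/14)·(-1) + (5/14)·(-7) = -22/7.

-22/7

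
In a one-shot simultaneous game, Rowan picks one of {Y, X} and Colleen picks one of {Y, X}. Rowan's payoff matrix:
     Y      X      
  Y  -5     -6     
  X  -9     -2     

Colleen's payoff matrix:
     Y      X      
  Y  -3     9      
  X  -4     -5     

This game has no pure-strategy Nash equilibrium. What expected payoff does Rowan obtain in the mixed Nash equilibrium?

In a mixed equilibrium Rowan is indifferent between Y and X; this condition fixes q.
  Rowan's payoff from Y: q·(-5) + (1−q)·(-6) = q - 6
  Rowan's payoff from X: q·(-9) + (1−q)·(-2) = -7q - 2
  q - 6 = -7q - 2  ⇒  8q = 4  ⇒  q = 1/2.
At equilibrium Rowan is indifferent across rows, so Rowan's payoff equals the payoff from Y: (1/2)·(-5) + (1/2)·(-6) = -11/2.

-11/2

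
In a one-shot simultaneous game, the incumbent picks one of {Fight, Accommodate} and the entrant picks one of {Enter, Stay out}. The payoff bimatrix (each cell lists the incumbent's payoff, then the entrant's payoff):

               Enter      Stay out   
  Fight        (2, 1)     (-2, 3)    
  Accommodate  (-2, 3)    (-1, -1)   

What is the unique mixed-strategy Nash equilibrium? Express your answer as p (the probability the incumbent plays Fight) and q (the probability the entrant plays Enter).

p = 2/3, q = 1/5

In a mixed equilibrium the entrant is indifferent between Enter and Stay out; this condition fixes p.
  the entrant's payoff to Enter: p·1 + (1−p)·3 = -2p + 3
  the entrant's payoff to Stay out: p·3 + (1−p)·(-1) = 4p - 1
  -2p + 3 = 4p - 1  ⇒  -6p = -4  ⇒  p = 2/3.
For the incumbent to be willing to mix, the incumbent must be indifferent between Fight and Accommodate, which pins down the entrant's mix.
  the incumbent's expected payoff from Fight: q·2 + (1−q)·(-2) = 4q - 2
  the incumbent's expected payoff from Accommodate: q·(-2) + (1−q)·(-1) = -q - 1
  4q - 2 = -q - 1  ⇒  5q = 1  ⇒  q = 1/5.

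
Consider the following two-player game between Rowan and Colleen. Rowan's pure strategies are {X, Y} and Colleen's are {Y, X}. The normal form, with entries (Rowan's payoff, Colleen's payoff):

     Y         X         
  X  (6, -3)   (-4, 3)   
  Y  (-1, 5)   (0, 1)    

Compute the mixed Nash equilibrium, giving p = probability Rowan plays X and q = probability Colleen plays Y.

p = 2/5, q = 4/11

Colleen's indifference between Y and X determines Rowan's mixing probability p:
  Colleen's expected payoff from Y: p·(-3) + (1−p)·5 = -8p + 5
  Colleen's expected payoff from X: p·3 + (1−p)·1 = 2p + 1
  -8p + 5 = 2p + 1  ⇒  -10p = -4  ⇒  p = 2/5.
Rowan's indifference between X and Y determines Colleen's mixing probability q:
  Rowan's expected payoff from X: q·6 + (1−q)·(-4) = 10q - 4
  Rowan's expected payoff from Y: q·(-1) + (1−q)·0 = -q
  10q - 4 = -q  ⇒  11q = 4  ⇒  q = 4/11.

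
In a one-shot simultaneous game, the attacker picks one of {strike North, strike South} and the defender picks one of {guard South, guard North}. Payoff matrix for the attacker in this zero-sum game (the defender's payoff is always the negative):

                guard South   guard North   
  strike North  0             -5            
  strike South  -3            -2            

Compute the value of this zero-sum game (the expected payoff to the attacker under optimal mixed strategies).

Set the attacker's expected payoff from strike North equal to that from strike South:
  the attacker's expected payoff from strike North: q·0 + (1−q)·(-5) = 5q - 5
  the attacker's expected payoff from strike South: q·(-3) + (1−q)·(-2) = -q - 2
  5q - 5 = -q - 2  ⇒  6q = 3  ⇒  q = 1/2.
The value is the attacker's expected payoff against this mix (using strike North): (1/2)·0 + (1/2)·(-5) = -5/2.

v = -5/2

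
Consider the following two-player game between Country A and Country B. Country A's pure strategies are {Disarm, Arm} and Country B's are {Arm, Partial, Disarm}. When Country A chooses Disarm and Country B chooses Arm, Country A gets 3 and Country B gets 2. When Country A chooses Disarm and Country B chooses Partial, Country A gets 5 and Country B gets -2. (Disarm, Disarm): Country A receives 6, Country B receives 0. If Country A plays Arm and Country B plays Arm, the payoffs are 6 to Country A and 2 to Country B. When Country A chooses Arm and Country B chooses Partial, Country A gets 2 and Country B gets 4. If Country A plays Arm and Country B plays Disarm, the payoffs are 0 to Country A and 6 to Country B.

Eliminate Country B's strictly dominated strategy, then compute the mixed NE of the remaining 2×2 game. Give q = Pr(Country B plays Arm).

Country B's strategy Partial is strictly dominated by Disarm: 0 > -2 and 6 > 4. Eliminate Partial.
For Country A to be willing to mix, Country A must be indifferent between Disarm and Arm, which pins down Country B's mix.
  Country A's payoff from Disarm: q·3 + (1−q)·6 = -3q + 6
  Country A's payoff from Arm: q·6 + (1−q)·0 = 6q
  -3q + 6 = 6q  ⇒  -9q = -6  ⇒  q = 2/3.

q = 2/3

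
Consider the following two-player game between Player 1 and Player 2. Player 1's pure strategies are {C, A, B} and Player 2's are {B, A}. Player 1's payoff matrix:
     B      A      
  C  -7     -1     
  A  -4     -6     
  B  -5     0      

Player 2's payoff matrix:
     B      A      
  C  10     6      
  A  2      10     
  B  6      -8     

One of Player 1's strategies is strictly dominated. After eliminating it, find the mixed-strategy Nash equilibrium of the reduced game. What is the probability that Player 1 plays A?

p = 7/11

Player 1's strategy C is strictly dominated by B: -5 > -7 and 0 > -1. Eliminate C.
Set Player 2's expected payoff from B equal to that from A:
  Player 2's payoff from B: p·2 + (1−p)·6 = -4p + 6
  Player 2's payoff from A: p·10 + (1−p)·(-8) = 18p - 8
  -4p + 6 = 18p - 8  ⇒  -22p = -14  ⇒  p = 7/11.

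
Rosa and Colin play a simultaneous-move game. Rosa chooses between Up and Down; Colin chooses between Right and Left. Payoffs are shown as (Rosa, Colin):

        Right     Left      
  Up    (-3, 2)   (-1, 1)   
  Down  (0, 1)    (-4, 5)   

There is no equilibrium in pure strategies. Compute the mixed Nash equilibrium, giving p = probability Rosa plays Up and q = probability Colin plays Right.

Set Colin's expected payoff from Right equal to that from Left:
  Colin's expected payoff from Right: p·2 + (1−p)·1 = p + 1
  Colin's expected payoff from Left: p·1 + (1−p)·5 = -4p + 5
  p + 1 = -4p + 5  ⇒  5p = 4  ⇒  p = 4/5.
Set Rosa's expected payoff from Up equal to that from Down:
  Rosa's payoff from Up: q·(-3) + (1−q)·(-1) = -2q - 1
  Rosa's payoff from Down: q·0 + (1−q)·(-4) = 4q - 4
  -2q - 1 = 4q - 4  ⇒  -6q = -3  ⇒  q = 1/2.

p = 4/5, q = 1/2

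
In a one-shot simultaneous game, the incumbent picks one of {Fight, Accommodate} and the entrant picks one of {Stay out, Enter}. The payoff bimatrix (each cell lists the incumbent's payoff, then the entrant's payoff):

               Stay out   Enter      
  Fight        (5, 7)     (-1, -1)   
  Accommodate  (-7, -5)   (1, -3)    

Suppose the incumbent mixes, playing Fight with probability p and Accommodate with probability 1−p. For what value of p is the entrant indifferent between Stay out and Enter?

The incumbent's mix must leave the entrant indifferent between Stay out and Enter.
  the entrant's expected payoff from Stay out: p·7 + (1−p)·(-5) = 12p - 5
  the entrant's expected payoff from Enter: p·(-1) + (1−p)·(-3) = 2p - 3
  12p - 5 = 2p - 3  ⇒  10p = 2  ⇒  p = 1/5.

p = 1/5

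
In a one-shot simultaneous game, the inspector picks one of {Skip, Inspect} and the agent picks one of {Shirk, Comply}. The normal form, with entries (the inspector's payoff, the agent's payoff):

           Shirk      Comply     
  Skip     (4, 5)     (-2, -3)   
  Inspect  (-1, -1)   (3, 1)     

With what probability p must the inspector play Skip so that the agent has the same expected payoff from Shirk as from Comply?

p = 1/5

The agent's indifference between Shirk and Comply determines the inspector's mixing probability p:
  the agent's payoff to Shirk: p·5 + (1−p)·(-1) = 6p - 1
  the agent's payoff to Comply: p·(-3) + (1−p)·1 = -4p + 1
  6p - 1 = -4p + 1  ⇒  10p = 2  ⇒  p = 1/5.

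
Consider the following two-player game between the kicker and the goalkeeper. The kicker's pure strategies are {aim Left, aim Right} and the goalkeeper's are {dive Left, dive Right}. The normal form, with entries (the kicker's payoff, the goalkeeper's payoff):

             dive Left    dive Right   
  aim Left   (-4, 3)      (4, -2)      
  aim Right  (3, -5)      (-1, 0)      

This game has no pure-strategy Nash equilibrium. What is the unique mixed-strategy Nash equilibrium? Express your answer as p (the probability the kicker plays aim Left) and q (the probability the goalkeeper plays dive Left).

p = 1/2, q = 5/12

For the goalkeeper to be willing to mix, the goalkeeper must be indifferent between dive Left and dive Right, which pins down the kicker's mix.
  the goalkeeper's expected payoff from dive Left: p·3 + (1−p)·(-5) = 8p - 5
  the goalkeeper's expected payoff from dive Right: p·(-2) + (1−p)·0 = -2p
  8p - 5 = -2p  ⇒  10p = 5  ⇒  p = 1/2.
Set the kicker's expected payoff from aim Left equal to that from aim Right:
  the kicker's payoff from aim Left: q·(-4) + (1−q)·4 = -8q + 4
  the kicker's payoff from aim Right: q·3 + (1−q)·(-1) = 4q - 1
  -8q + 4 = 4q - 1  ⇒  -12q = -5  ⇒  q = 5/12.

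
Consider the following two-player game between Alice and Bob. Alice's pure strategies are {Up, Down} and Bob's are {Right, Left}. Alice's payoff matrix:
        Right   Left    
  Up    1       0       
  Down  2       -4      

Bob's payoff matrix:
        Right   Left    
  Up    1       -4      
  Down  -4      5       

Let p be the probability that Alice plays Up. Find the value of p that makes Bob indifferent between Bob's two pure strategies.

p = 9/14

In a mixed equilibrium Bob is indifferent between Right and Left; this condition fixes p.
  Bob's payoff from Right: p·1 + (1−p)·(-4) = 5p - 4
  Bob's payoff from Left: p·(-4) + (1−p)·5 = -9p + 5
  5p - 4 = -9p + 5  ⇒  14p = 9  ⇒  p = 9/14.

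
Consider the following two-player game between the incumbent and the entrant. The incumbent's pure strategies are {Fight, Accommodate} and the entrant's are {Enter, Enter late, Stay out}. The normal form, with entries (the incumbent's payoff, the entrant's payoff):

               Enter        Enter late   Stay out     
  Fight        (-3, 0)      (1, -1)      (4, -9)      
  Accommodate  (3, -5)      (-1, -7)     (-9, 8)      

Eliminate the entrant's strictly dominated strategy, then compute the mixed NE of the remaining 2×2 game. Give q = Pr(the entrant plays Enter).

q = 13/19

The entrant's strategy Enter late is strictly dominated by Enter: 0 > -1 and -5 > -7. Eliminate Enter late.
Set the incumbent's expected payoff from Fight equal to that from Accommodate:
  the incumbent's expected payoff from Fight: q·(-3) + (1−q)·4 = -7q + 4
  the incumbent's expected payoff from Accommodate: q·3 + (1−q)·(-9) = 12q - 9
  -7q + 4 = 12q - 9  ⇒  -19q = -13  ⇒  q = 13/19.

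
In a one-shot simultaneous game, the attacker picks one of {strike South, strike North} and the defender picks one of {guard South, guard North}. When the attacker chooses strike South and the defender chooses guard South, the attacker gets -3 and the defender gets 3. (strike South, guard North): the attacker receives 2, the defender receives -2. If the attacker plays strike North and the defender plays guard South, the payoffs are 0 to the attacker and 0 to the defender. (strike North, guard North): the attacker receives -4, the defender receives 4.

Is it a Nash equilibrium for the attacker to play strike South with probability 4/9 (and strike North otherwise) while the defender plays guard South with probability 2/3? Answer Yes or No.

Yes

Check the defender's indifference given the attacker's mix p = 4/9:
  payoff from guard South = 4/3; payoff from guard North = 4/3 — equal.
Check the attacker's indifference given the defender's mix q = 2/3:
  payoff from strike South = -4/3; payoff from strike North = -4/3 — equal.
Both players are indifferent, so neither can profitably deviate.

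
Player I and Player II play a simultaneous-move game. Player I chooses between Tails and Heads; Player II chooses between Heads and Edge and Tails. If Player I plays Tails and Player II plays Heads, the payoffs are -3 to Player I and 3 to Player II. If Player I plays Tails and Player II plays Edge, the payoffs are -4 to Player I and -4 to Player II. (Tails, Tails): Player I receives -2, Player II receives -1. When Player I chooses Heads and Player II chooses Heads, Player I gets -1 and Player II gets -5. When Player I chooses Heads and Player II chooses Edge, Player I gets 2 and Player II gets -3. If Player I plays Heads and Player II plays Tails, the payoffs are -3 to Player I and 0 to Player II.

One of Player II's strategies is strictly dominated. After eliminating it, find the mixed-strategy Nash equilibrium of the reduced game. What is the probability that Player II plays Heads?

q = 1/3

Player II's strategy Edge is strictly dominated by Tails: -1 > -4 and 0 > -3. Eliminate Edge.
Player I's indifference between Tails and Heads determines Player II's mixing probability q:
  Player I's expected payoff from Tails: q·(-3) + (1−q)·(-2) = -q - 2
  Player I's expected payoff from Heads: q·(-1) + (1−q)·(-3) = 2q - 3
  -q - 2 = 2q - 3  ⇒  -3q = -1  ⇒  q = 1/3.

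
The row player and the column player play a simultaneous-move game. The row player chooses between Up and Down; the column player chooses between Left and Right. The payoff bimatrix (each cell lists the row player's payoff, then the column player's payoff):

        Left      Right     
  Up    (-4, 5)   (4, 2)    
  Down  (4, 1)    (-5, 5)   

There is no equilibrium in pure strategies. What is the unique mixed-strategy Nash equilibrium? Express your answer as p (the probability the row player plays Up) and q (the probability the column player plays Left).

p = 4/7, q = 9/17

For the column player to be willing to mix, the column player must be indifferent between Left and Right, which pins down the row player's mix.
  the column player's payoff from Left: p·5 + (1−p)·1 = 4p + 1
  the column player's payoff from Right: p·2 + (1−p)·5 = -3p + 5
  4p + 1 = -3p + 5  ⇒  7p = 4  ⇒  p = 4/7.
For the row player to be willing to mix, the row player must be indifferent between Up and Down, which pins down the column player's mix.
  the row player's payoff to Up: q·(-4) + (1−q)·4 = -8q + 4
  the row player's payoff to Down: q·4 + (1−q)·(-5) = 9q - 5
  -8q + 4 = 9q - 5  ⇒  -17q = -9  ⇒  q = 9/17.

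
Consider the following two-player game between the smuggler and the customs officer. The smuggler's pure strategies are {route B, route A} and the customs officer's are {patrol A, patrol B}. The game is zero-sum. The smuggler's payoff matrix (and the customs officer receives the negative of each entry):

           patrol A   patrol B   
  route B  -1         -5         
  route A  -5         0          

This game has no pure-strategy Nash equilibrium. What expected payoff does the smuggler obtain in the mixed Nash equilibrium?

For the smuggler to be willing to mix, the smuggler must be indifferent between route B and route A, which pins down the customs officer's mix.
  the smuggler's expected payoff from route B: q·(-1) + (1−q)·(-5) = 4q - 5
  the smuggler's expected payoff from route A: q·(-5) + (1−q)·0 = -5q
  4q - 5 = -5q  ⇒  9q = 5  ⇒  q = 5/9.
At equilibrium the smuggler is indifferent across rows, so the smuggler's payoff equals the payoff from route B: (5/9)·(-1) + (4/9)·(-5) = -25/9.

-25/9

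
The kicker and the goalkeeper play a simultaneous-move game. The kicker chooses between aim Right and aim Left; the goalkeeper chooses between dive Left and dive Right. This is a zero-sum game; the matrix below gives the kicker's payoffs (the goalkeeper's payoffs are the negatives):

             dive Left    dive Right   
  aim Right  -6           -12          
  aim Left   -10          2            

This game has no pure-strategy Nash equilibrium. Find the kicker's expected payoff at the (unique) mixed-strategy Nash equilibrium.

-22/3

In a mixed equilibrium the kicker is indifferent between aim Right and aim Left; this condition fixes q.
  the kicker's payoff to aim Right: q·(-6) + (1−q)·(-12) = 6q - 12
  the kicker's payoff to aim Left: q·(-10) + (1−q)·2 = -12q + 2
  6q - 12 = -12q + 2  ⇒  18q = 14  ⇒  q = 7/9.
At equilibrium the kicker is indifferent across rows, so the kicker's payoff equals the payoff from aim Right: (7/9)·(-6) + (2/9)·(-12) = -22/3.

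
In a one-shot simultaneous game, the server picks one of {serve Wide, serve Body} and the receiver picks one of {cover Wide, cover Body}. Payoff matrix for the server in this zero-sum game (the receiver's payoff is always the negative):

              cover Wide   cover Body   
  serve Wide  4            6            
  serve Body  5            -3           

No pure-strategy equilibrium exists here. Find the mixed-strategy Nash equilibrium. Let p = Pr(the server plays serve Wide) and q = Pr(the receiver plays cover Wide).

p = 4/5, q = 9/10

The server's mix must leave the receiver indifferent between cover Wide and cover Body.
  the receiver's expected payoff from cover Wide: p·(-4) + (1−p)·(-5) = p - 5
  the receiver's expected payoff from cover Body: p·(-6) + (1−p)·3 = -9p + 3
  p - 5 = -9p + 3  ⇒  10p = 8  ⇒  p = 4/5.
For the server to be willing to mix, the server must be indifferent between serve Wide and serve Body, which pins down the receiver's mix.
  the server's expected payoff from serve Wide: q·4 + (1−q)·6 = -2q + 6
  the server's expected payoff from serve Body: q·5 + (1−q)·(-3) = 8q - 3
  -2q + 6 = 8q - 3  ⇒  -10q = -9  ⇒  q = 9/10.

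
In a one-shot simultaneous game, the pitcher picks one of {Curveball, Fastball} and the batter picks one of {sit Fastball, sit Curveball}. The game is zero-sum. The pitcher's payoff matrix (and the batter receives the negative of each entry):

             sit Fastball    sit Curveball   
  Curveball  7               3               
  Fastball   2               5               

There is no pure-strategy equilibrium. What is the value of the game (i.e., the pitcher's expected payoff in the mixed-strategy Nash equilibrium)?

v = 29/7

The pitcher's indifference between Curveball and Fastball determines the batter's mixing probability q:
  the pitcher's payoff from Curveball: q·7 + (1−q)·3 = 4q + 3
  the pitcher's payoff from Fastball: q·2 + (1−q)·5 = -3q + 5
  4q + 3 = -3q + 5  ⇒  7q = 2  ⇒  q = 2/7.
The value is the pitcher's expected payoff against this mix (using Curveball): (2/7)·7 + (5/7)·3 = 29/7.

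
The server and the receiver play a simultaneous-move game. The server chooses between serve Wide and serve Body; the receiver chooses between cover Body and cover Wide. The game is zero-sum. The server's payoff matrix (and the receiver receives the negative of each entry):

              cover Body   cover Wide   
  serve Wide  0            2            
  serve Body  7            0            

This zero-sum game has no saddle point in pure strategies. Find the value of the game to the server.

For the server to be willing to mix, the server must be indifferent between serve Wide and serve Body, which pins down the receiver's mix.
  the server's expected payoff from serve Wide: q·0 + (1−q)·2 = -2q + 2
  the server's expected payoff from serve Body: q·7 + (1−q)·0 = 7q
  -2q + 2 = 7q  ⇒  -9q = -2  ⇒  q = 2/9.
The value is the server's expected payoff against this mix (using serve Wide): (2/9)·0 + (7/9)·2 = 14/9.

v = 14/9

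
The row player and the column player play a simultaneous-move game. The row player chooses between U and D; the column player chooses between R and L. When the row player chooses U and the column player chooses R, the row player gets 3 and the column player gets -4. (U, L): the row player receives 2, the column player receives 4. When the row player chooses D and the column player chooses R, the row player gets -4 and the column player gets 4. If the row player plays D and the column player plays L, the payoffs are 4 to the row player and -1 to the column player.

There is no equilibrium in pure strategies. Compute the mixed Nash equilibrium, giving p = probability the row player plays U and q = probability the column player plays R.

p = 5/13, q = 2/9

The column player's indifference between R and L determines the row player's mixing probability p:
  the column player's expected payoff from R: p·(-4) + (1−p)·4 = -8p + 4
  the column player's expected payoff from L: p·4 + (1−p)·(-1) = 5p - 1
  -8p + 4 = 5p - 1  ⇒  -13p = -5  ⇒  p = 5/13.
In a mixed equilibrium the row player is indifferent between U and D; this condition fixes q.
  the row player's payoff to U: q·3 + (1−q)·2 = q + 2
  the row player's payoff to D: q·(-4) + (1−q)·4 = -8q + 4
  q + 2 = -8q + 4  ⇒  9q = 2  ⇒  q = 2/9.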